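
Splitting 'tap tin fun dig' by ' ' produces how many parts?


Splitting by ' ' breaks the string at each occurrence of the separator.
Text: 'tap tin fun dig'
Parts after split:
  Part 1: 'tap'
  Part 2: 'tin'
  Part 3: 'fun'
  Part 4: 'dig'
Total parts: 4

4


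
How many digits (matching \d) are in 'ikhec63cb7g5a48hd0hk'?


\d matches any digit 0-9.
Scanning 'ikhec63cb7g5a48hd0hk':
  pos 5: '6' -> DIGIT
  pos 6: '3' -> DIGIT
  pos 9: '7' -> DIGIT
  pos 11: '5' -> DIGIT
  pos 13: '4' -> DIGIT
  pos 14: '8' -> DIGIT
  pos 17: '0' -> DIGIT
Digits found: ['6', '3', '7', '5', '4', '8', '0']
Total: 7

7


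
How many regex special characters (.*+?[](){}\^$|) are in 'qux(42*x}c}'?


Regex special characters are: . * + ? [ ] ( ) { } \ ^ $ |
Scanning 'qux(42*x}c}':
  pos 3: '(' -> SPECIAL
  pos 6: '*' -> SPECIAL
  pos 8: '}' -> SPECIAL
  pos 10: '}' -> SPECIAL
Special chars found: ['(', '*', '}', '}']
Total: 4

4


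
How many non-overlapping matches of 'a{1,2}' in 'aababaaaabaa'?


Pattern 'a{1,2}' matches between 1 and 2 consecutive a's (greedy).
String: 'aababaaaabaa'
Finding runs of a's and applying greedy matching:
  Run at pos 0: 'aa' (length 2)
  Run at pos 3: 'a' (length 1)
  Run at pos 5: 'aaaa' (length 4)
  Run at pos 10: 'aa' (length 2)
Matches: ['aa', 'a', 'aa', 'aa', 'aa']
Count: 5

5


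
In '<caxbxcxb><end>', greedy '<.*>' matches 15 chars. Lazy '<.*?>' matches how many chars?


Greedy '<.*>' tries to match as MUCH as possible.
Lazy '<.*?>' tries to match as LITTLE as possible.

String: '<caxbxcxb><end>'
Greedy '<.*>' starts at first '<' and extends to the LAST '>': '<caxbxcxb><end>' (15 chars)
Lazy '<.*?>' starts at first '<' and stops at the FIRST '>': '<caxbxcxb>' (10 chars)

10


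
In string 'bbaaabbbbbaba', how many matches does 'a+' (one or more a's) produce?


Pattern 'a+' matches one or more consecutive a's.
String: 'bbaaabbbbbaba'
Scanning for runs of a:
  Match 1: 'aaa' (length 3)
  Match 2: 'a' (length 1)
  Match 3: 'a' (length 1)
Total matches: 3

3


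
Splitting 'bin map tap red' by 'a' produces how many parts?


Splitting by 'a' breaks the string at each occurrence of the separator.
Text: 'bin map tap red'
Parts after split:
  Part 1: 'bin m'
  Part 2: 'p t'
  Part 3: 'p red'
Total parts: 3

3


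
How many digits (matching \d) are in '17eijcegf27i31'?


\d matches any digit 0-9.
Scanning '17eijcegf27i31':
  pos 0: '1' -> DIGIT
  pos 1: '7' -> DIGIT
  pos 9: '2' -> DIGIT
  pos 10: '7' -> DIGIT
  pos 12: '3' -> DIGIT
  pos 13: '1' -> DIGIT
Digits found: ['1', '7', '2', '7', '3', '1']
Total: 6

6


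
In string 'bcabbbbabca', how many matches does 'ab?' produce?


Pattern 'ab?' matches 'a' optionally followed by 'b'.
String: 'bcabbbbabca'
Scanning left to right for 'a' then checking next char:
  Match 1: 'ab' (a followed by b)
  Match 2: 'ab' (a followed by b)
  Match 3: 'a' (a not followed by b)
Total matches: 3

3


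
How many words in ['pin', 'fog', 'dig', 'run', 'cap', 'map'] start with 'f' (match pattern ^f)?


Pattern ^f anchors to start of word. Check which words begin with 'f':
  'pin' -> no
  'fog' -> MATCH (starts with 'f')
  'dig' -> no
  'run' -> no
  'cap' -> no
  'map' -> no
Matching words: ['fog']
Count: 1

1


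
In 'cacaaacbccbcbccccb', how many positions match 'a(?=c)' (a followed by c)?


Lookahead 'a(?=c)' matches 'a' only when followed by 'c'.
String: 'cacaaacbccbcbccccb'
Checking each position where char is 'a':
  pos 1: 'a' -> MATCH (next='c')
  pos 3: 'a' -> no (next='a')
  pos 4: 'a' -> no (next='a')
  pos 5: 'a' -> MATCH (next='c')
Matching positions: [1, 5]
Count: 2

2


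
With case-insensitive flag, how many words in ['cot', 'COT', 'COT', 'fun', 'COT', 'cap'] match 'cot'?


Case-insensitive matching: compare each word's lowercase form to 'cot'.
  'cot' -> lower='cot' -> MATCH
  'COT' -> lower='cot' -> MATCH
  'COT' -> lower='cot' -> MATCH
  'fun' -> lower='fun' -> no
  'COT' -> lower='cot' -> MATCH
  'cap' -> lower='cap' -> no
Matches: ['cot', 'COT', 'COT', 'COT']
Count: 4

4


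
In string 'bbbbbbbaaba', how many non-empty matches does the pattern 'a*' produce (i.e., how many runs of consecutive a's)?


Pattern 'a*' matches zero or more a's. We want non-empty runs of consecutive a's.
String: 'bbbbbbbaaba'
Walking through the string to find runs of a's:
  Run 1: positions 7-8 -> 'aa'
  Run 2: positions 10-10 -> 'a'
Non-empty runs found: ['aa', 'a']
Count: 2

2


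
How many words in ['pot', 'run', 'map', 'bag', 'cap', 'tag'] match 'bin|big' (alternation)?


Alternation 'bin|big' matches either 'bin' or 'big'.
Checking each word:
  'pot' -> no
  'run' -> no
  'map' -> no
  'bag' -> no
  'cap' -> no
  'tag' -> no
Matches: []
Count: 0

0


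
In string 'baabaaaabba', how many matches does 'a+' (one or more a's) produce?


Pattern 'a+' matches one or more consecutive a's.
String: 'baabaaaabba'
Scanning for runs of a:
  Match 1: 'aa' (length 2)
  Match 2: 'aaaa' (length 4)
  Match 3: 'a' (length 1)
Total matches: 3

3


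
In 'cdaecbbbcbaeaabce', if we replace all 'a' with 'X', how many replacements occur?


re.sub('a', 'X', text) replaces every occurrence of 'a' with 'X'.
Text: 'cdaecbbbcbaeaabce'
Scanning for 'a':
  pos 2: 'a' -> replacement #1
  pos 10: 'a' -> replacement #2
  pos 12: 'a' -> replacement #3
  pos 13: 'a' -> replacement #4
Total replacements: 4

4


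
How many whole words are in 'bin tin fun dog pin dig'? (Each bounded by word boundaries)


Word boundaries (\b) mark the start/end of each word.
Text: 'bin tin fun dog pin dig'
Splitting by whitespace:
  Word 1: 'bin'
  Word 2: 'tin'
  Word 3: 'fun'
  Word 4: 'dog'
  Word 5: 'pin'
  Word 6: 'dig'
Total whole words: 6

6


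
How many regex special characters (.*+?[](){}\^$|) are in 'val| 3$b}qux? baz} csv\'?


Regex special characters are: . * + ? [ ] ( ) { } \ ^ $ |
Scanning 'val| 3$b}qux? baz} csv\':
  pos 3: '|' -> SPECIAL
  pos 6: '$' -> SPECIAL
  pos 8: '}' -> SPECIAL
  pos 12: '?' -> SPECIAL
  pos 17: '}' -> SPECIAL
  pos 22: '\' -> SPECIAL
Special chars found: ['|', '$', '}', '?', '}', '\\']
Total: 6

6


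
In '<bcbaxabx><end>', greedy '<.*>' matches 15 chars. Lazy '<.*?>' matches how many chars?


Greedy '<.*>' tries to match as MUCH as possible.
Lazy '<.*?>' tries to match as LITTLE as possible.

String: '<bcbaxabx><end>'
Greedy '<.*>' starts at first '<' and extends to the LAST '>': '<bcbaxabx><end>' (15 chars)
Lazy '<.*?>' starts at first '<' and stops at the FIRST '>': '<bcbaxabx>' (10 chars)

10


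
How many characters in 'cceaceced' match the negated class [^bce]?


Negated class [^bce] matches any char NOT in {b, c, e}
Scanning 'cceaceced':
  pos 0: 'c' -> no (excluded)
  pos 1: 'c' -> no (excluded)
  pos 2: 'e' -> no (excluded)
  pos 3: 'a' -> MATCH
  pos 4: 'c' -> no (excluded)
  pos 5: 'e' -> no (excluded)
  pos 6: 'c' -> no (excluded)
  pos 7: 'e' -> no (excluded)
  pos 8: 'd' -> MATCH
Total matches: 2

2


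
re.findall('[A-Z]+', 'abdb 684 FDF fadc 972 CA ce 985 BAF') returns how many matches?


Pattern '[A-Z]+' finds one or more uppercase letters.
Text: 'abdb 684 FDF fadc 972 CA ce 985 BAF'
Scanning for matches:
  Match 1: 'FDF'
  Match 2: 'CA'
  Match 3: 'BAF'
Total matches: 3

3


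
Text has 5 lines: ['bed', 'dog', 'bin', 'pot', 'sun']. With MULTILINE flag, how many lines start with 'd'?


With MULTILINE flag, ^ matches the start of each line.
Lines: ['bed', 'dog', 'bin', 'pot', 'sun']
Checking which lines start with 'd':
  Line 1: 'bed' -> no
  Line 2: 'dog' -> MATCH
  Line 3: 'bin' -> no
  Line 4: 'pot' -> no
  Line 5: 'sun' -> no
Matching lines: ['dog']
Count: 1

1


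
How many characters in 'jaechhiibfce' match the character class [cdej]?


Character class [cdej] matches any of: {c, d, e, j}
Scanning string 'jaechhiibfce' character by character:
  pos 0: 'j' -> MATCH
  pos 1: 'a' -> no
  pos 2: 'e' -> MATCH
  pos 3: 'c' -> MATCH
  pos 4: 'h' -> no
  pos 5: 'h' -> no
  pos 6: 'i' -> no
  pos 7: 'i' -> no
  pos 8: 'b' -> no
  pos 9: 'f' -> no
  pos 10: 'c' -> MATCH
  pos 11: 'e' -> MATCH
Total matches: 5

5


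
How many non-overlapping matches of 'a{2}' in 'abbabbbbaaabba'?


Pattern 'a{2}' matches exactly 2 consecutive a's (greedy, non-overlapping).
String: 'abbabbbbaaabba'
Scanning for runs of a's:
  Run at pos 0: 'a' (length 1) -> 0 match(es)
  Run at pos 3: 'a' (length 1) -> 0 match(es)
  Run at pos 8: 'aaa' (length 3) -> 1 match(es)
  Run at pos 13: 'a' (length 1) -> 0 match(es)
Matches found: ['aa']
Total: 1

1


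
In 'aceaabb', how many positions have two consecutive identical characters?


Looking for consecutive identical characters in 'aceaabb':
  pos 0-1: 'a' vs 'c' -> different
  pos 1-2: 'c' vs 'e' -> different
  pos 2-3: 'e' vs 'a' -> different
  pos 3-4: 'a' vs 'a' -> MATCH ('aa')
  pos 4-5: 'a' vs 'b' -> different
  pos 5-6: 'b' vs 'b' -> MATCH ('bb')
Consecutive identical pairs: ['aa', 'bb']
Count: 2

2


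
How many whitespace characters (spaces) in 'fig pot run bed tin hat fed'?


\s matches whitespace characters (spaces, tabs, etc.).
Text: 'fig pot run bed tin hat fed'
This text has 7 words separated by spaces.
Number of spaces = number of words - 1 = 7 - 1 = 6

6


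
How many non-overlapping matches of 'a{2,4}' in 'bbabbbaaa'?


Pattern 'a{2,4}' matches between 2 and 4 consecutive a's (greedy).
String: 'bbabbbaaa'
Finding runs of a's and applying greedy matching:
  Run at pos 2: 'a' (length 1)
  Run at pos 6: 'aaa' (length 3)
Matches: ['aaa']
Count: 1

1


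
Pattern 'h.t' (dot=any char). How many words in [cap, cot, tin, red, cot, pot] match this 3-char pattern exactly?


Pattern 'h.t' means: starts with 'h', any single char, ends with 't'.
Checking each word (must be exactly 3 chars):
  'cap' (len=3): no
  'cot' (len=3): no
  'tin' (len=3): no
  'red' (len=3): no
  'cot' (len=3): no
  'pot' (len=3): no
Matching words: []
Total: 0

0


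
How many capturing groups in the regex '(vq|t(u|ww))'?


To count capturing groups, count each '(' that starts a group.
Pattern: '(vq|t(u|ww))'
Walking through the pattern:
  Position 0: '(' -> group #1
  Position 5: '(' -> group #2
Total capturing groups: 2

2


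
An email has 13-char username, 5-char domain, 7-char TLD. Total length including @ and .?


An email address has format: username@domain.tld
Username length: 13
'@' character: 1
Domain length: 5
'.' character: 1
TLD length: 7
Total = 13 + 1 + 5 + 1 + 7 = 27

27


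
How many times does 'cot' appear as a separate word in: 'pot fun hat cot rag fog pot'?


Scanning each word for exact match 'cot':
  Word 1: 'pot' -> no
  Word 2: 'fun' -> no
  Word 3: 'hat' -> no
  Word 4: 'cot' -> MATCH
  Word 5: 'rag' -> no
  Word 6: 'fog' -> no
  Word 7: 'pot' -> no
Total matches: 1

1


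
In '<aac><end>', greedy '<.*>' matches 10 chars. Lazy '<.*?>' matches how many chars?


Greedy '<.*>' tries to match as MUCH as possible.
Lazy '<.*?>' tries to match as LITTLE as possible.

String: '<aac><end>'
Greedy '<.*>' starts at first '<' and extends to the LAST '>': '<aac><end>' (10 chars)
Lazy '<.*?>' starts at first '<' and stops at the FIRST '>': '<aac>' (5 chars)

5


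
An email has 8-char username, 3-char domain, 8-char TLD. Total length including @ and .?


An email address has format: username@domain.tld
Username length: 8
'@' character: 1
Domain length: 3
'.' character: 1
TLD length: 8
Total = 8 + 1 + 3 + 1 + 8 = 21

21


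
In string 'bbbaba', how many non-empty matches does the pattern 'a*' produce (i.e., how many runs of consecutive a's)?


Pattern 'a*' matches zero or more a's. We want non-empty runs of consecutive a's.
String: 'bbbaba'
Walking through the string to find runs of a's:
  Run 1: positions 3-3 -> 'a'
  Run 2: positions 5-5 -> 'a'
Non-empty runs found: ['a', 'a']
Count: 2

2


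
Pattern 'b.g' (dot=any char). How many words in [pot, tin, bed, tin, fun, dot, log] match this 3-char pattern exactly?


Pattern 'b.g' means: starts with 'b', any single char, ends with 'g'.
Checking each word (must be exactly 3 chars):
  'pot' (len=3): no
  'tin' (len=3): no
  'bed' (len=3): no
  'tin' (len=3): no
  'fun' (len=3): no
  'dot' (len=3): no
  'log' (len=3): no
Matching words: []
Total: 0

0


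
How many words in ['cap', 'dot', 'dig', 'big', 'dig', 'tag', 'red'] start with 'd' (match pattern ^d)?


Pattern ^d anchors to start of word. Check which words begin with 'd':
  'cap' -> no
  'dot' -> MATCH (starts with 'd')
  'dig' -> MATCH (starts with 'd')
  'big' -> no
  'dig' -> MATCH (starts with 'd')
  'tag' -> no
  'red' -> no
Matching words: ['dot', 'dig', 'dig']
Count: 3

3


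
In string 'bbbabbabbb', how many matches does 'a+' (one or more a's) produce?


Pattern 'a+' matches one or more consecutive a's.
String: 'bbbabbabbb'
Scanning for runs of a:
  Match 1: 'a' (length 1)
  Match 2: 'a' (length 1)
Total matches: 2

2


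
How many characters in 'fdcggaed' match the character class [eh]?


Character class [eh] matches any of: {e, h}
Scanning string 'fdcggaed' character by character:
  pos 0: 'f' -> no
  pos 1: 'd' -> no
  pos 2: 'c' -> no
  pos 3: 'g' -> no
  pos 4: 'g' -> no
  pos 5: 'a' -> no
  pos 6: 'e' -> MATCH
  pos 7: 'd' -> no
Total matches: 1

1


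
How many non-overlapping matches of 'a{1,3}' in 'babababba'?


Pattern 'a{1,3}' matches between 1 and 3 consecutive a's (greedy).
String: 'babababba'
Finding runs of a's and applying greedy matching:
  Run at pos 1: 'a' (length 1)
  Run at pos 3: 'a' (length 1)
  Run at pos 5: 'a' (length 1)
  Run at pos 8: 'a' (length 1)
Matches: ['a', 'a', 'a', 'a']
Count: 4

4


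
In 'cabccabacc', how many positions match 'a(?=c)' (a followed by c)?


Lookahead 'a(?=c)' matches 'a' only when followed by 'c'.
String: 'cabccabacc'
Checking each position where char is 'a':
  pos 1: 'a' -> no (next='b')
  pos 5: 'a' -> no (next='b')
  pos 7: 'a' -> MATCH (next='c')
Matching positions: [7]
Count: 1

1


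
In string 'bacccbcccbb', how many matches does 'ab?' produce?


Pattern 'ab?' matches 'a' optionally followed by 'b'.
String: 'bacccbcccbb'
Scanning left to right for 'a' then checking next char:
  Match 1: 'a' (a not followed by b)
Total matches: 1

1


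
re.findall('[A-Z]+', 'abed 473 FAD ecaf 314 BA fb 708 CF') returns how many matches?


Pattern '[A-Z]+' finds one or more uppercase letters.
Text: 'abed 473 FAD ecaf 314 BA fb 708 CF'
Scanning for matches:
  Match 1: 'FAD'
  Match 2: 'BA'
  Match 3: 'CF'
Total matches: 3

3


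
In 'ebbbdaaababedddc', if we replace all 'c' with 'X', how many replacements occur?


re.sub('c', 'X', text) replaces every occurrence of 'c' with 'X'.
Text: 'ebbbdaaababedddc'
Scanning for 'c':
  pos 15: 'c' -> replacement #1
Total replacements: 1

1


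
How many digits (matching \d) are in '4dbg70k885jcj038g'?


\d matches any digit 0-9.
Scanning '4dbg70k885jcj038g':
  pos 0: '4' -> DIGIT
  pos 4: '7' -> DIGIT
  pos 5: '0' -> DIGIT
  pos 7: '8' -> DIGIT
  pos 8: '8' -> DIGIT
  pos 9: '5' -> DIGIT
  pos 13: '0' -> DIGIT
  pos 14: '3' -> DIGIT
  pos 15: '8' -> DIGIT
Digits found: ['4', '7', '0', '8', '8', '5', '0', '3', '8']
Total: 9

9


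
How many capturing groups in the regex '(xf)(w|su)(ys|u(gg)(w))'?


To count capturing groups, count each '(' that starts a group.
Pattern: '(xf)(w|su)(ys|u(gg)(w))'
Walking through the pattern:
  Position 0: '(' -> group #1
  Position 4: '(' -> group #2
  Position 10: '(' -> group #3
  Position 15: '(' -> group #4
  Position 19: '(' -> group #5
Total capturing groups: 5

5


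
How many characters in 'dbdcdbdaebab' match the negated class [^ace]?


Negated class [^ace] matches any char NOT in {a, c, e}
Scanning 'dbdcdbdaebab':
  pos 0: 'd' -> MATCH
  pos 1: 'b' -> MATCH
  pos 2: 'd' -> MATCH
  pos 3: 'c' -> no (excluded)
  pos 4: 'd' -> MATCH
  pos 5: 'b' -> MATCH
  pos 6: 'd' -> MATCH
  pos 7: 'a' -> no (excluded)
  pos 8: 'e' -> no (excluded)
  pos 9: 'b' -> MATCH
  pos 10: 'a' -> no (excluded)
  pos 11: 'b' -> MATCH
Total matches: 8

8


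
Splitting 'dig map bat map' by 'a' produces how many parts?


Splitting by 'a' breaks the string at each occurrence of the separator.
Text: 'dig map bat map'
Parts after split:
  Part 1: 'dig m'
  Part 2: 'p b'
  Part 3: 't m'
  Part 4: 'p'
Total parts: 4

4


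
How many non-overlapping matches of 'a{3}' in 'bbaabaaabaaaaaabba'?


Pattern 'a{3}' matches exactly 3 consecutive a's (greedy, non-overlapping).
String: 'bbaabaaabaaaaaabba'
Scanning for runs of a's:
  Run at pos 2: 'aa' (length 2) -> 0 match(es)
  Run at pos 5: 'aaa' (length 3) -> 1 match(es)
  Run at pos 9: 'aaaaaa' (length 6) -> 2 match(es)
  Run at pos 17: 'a' (length 1) -> 0 match(es)
Matches found: ['aaa', 'aaa', 'aaa']
Total: 3

3


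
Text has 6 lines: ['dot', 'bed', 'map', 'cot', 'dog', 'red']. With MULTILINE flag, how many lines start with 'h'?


With MULTILINE flag, ^ matches the start of each line.
Lines: ['dot', 'bed', 'map', 'cot', 'dog', 'red']
Checking which lines start with 'h':
  Line 1: 'dot' -> no
  Line 2: 'bed' -> no
  Line 3: 'map' -> no
  Line 4: 'cot' -> no
  Line 5: 'dog' -> no
  Line 6: 'red' -> no
Matching lines: []
Count: 0

0


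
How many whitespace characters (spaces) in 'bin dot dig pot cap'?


\s matches whitespace characters (spaces, tabs, etc.).
Text: 'bin dot dig pot cap'
This text has 5 words separated by spaces.
Number of spaces = number of words - 1 = 5 - 1 = 4

4


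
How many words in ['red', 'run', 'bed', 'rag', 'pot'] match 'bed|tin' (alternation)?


Alternation 'bed|tin' matches either 'bed' or 'tin'.
Checking each word:
  'red' -> no
  'run' -> no
  'bed' -> MATCH
  'rag' -> no
  'pot' -> no
Matches: ['bed']
Count: 1

1


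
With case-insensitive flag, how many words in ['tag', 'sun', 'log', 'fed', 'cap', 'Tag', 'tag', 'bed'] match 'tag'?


Case-insensitive matching: compare each word's lowercase form to 'tag'.
  'tag' -> lower='tag' -> MATCH
  'sun' -> lower='sun' -> no
  'log' -> lower='log' -> no
  'fed' -> lower='fed' -> no
  'cap' -> lower='cap' -> no
  'Tag' -> lower='tag' -> MATCH
  'tag' -> lower='tag' -> MATCH
  'bed' -> lower='bed' -> no
Matches: ['tag', 'Tag', 'tag']
Count: 3

3


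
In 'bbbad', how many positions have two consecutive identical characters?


Looking for consecutive identical characters in 'bbbad':
  pos 0-1: 'b' vs 'b' -> MATCH ('bb')
  pos 1-2: 'b' vs 'b' -> MATCH ('bb')
  pos 2-3: 'b' vs 'a' -> different
  pos 3-4: 'a' vs 'd' -> different
Consecutive identical pairs: ['bb', 'bb']
Count: 2

2


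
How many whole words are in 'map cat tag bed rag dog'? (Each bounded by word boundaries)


Word boundaries (\b) mark the start/end of each word.
Text: 'map cat tag bed rag dog'
Splitting by whitespace:
  Word 1: 'map'
  Word 2: 'cat'
  Word 3: 'tag'
  Word 4: 'bed'
  Word 5: 'rag'
  Word 6: 'dog'
Total whole words: 6

6


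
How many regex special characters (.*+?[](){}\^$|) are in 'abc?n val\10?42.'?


Regex special characters are: . * + ? [ ] ( ) { } \ ^ $ |
Scanning 'abc?n val\10?42.':
  pos 3: '?' -> SPECIAL
  pos 9: '\' -> SPECIAL
  pos 12: '?' -> SPECIAL
  pos 15: '.' -> SPECIAL
Special chars found: ['?', '\\', '?', '.']
Total: 4

4


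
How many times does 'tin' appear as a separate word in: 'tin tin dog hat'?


Scanning each word for exact match 'tin':
  Word 1: 'tin' -> MATCH
  Word 2: 'tin' -> MATCH
  Word 3: 'dog' -> no
  Word 4: 'hat' -> no
Total matches: 2

2


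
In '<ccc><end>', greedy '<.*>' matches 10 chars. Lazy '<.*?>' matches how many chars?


Greedy '<.*>' tries to match as MUCH as possible.
Lazy '<.*?>' tries to match as LITTLE as possible.

String: '<ccc><end>'
Greedy '<.*>' starts at first '<' and extends to the LAST '>': '<ccc><end>' (10 chars)
Lazy '<.*?>' starts at first '<' and stops at the FIRST '>': '<ccc>' (5 chars)

5


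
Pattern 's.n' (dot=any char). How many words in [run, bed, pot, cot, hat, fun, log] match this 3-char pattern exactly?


Pattern 's.n' means: starts with 's', any single char, ends with 'n'.
Checking each word (must be exactly 3 chars):
  'run' (len=3): no
  'bed' (len=3): no
  'pot' (len=3): no
  'cot' (len=3): no
  'hat' (len=3): no
  'fun' (len=3): no
  'log' (len=3): no
Matching words: []
Total: 0

0


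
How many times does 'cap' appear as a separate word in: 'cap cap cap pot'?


Scanning each word for exact match 'cap':
  Word 1: 'cap' -> MATCH
  Word 2: 'cap' -> MATCH
  Word 3: 'cap' -> MATCH
  Word 4: 'pot' -> no
Total matches: 3

3


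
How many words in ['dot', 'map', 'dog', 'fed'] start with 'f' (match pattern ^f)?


Pattern ^f anchors to start of word. Check which words begin with 'f':
  'dot' -> no
  'map' -> no
  'dog' -> no
  'fed' -> MATCH (starts with 'f')
Matching words: ['fed']
Count: 1

1


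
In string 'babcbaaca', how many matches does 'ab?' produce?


Pattern 'ab?' matches 'a' optionally followed by 'b'.
String: 'babcbaaca'
Scanning left to right for 'a' then checking next char:
  Match 1: 'ab' (a followed by b)
  Match 2: 'a' (a not followed by b)
  Match 3: 'a' (a not followed by b)
  Match 4: 'a' (a not followed by b)
Total matches: 4

4


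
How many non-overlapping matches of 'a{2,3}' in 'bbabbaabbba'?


Pattern 'a{2,3}' matches between 2 and 3 consecutive a's (greedy).
String: 'bbabbaabbba'
Finding runs of a's and applying greedy matching:
  Run at pos 2: 'a' (length 1)
  Run at pos 5: 'aa' (length 2)
  Run at pos 10: 'a' (length 1)
Matches: ['aa']
Count: 1

1


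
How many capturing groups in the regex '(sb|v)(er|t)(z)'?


To count capturing groups, count each '(' that starts a group.
Pattern: '(sb|v)(er|t)(z)'
Walking through the pattern:
  Position 0: '(' -> group #1
  Position 6: '(' -> group #2
  Position 12: '(' -> group #3
Total capturing groups: 3

3


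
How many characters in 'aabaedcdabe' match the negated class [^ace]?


Negated class [^ace] matches any char NOT in {a, c, e}
Scanning 'aabaedcdabe':
  pos 0: 'a' -> no (excluded)
  pos 1: 'a' -> no (excluded)
  pos 2: 'b' -> MATCH
  pos 3: 'a' -> no (excluded)
  pos 4: 'e' -> no (excluded)
  pos 5: 'd' -> MATCH
  pos 6: 'c' -> no (excluded)
  pos 7: 'd' -> MATCH
  pos 8: 'a' -> no (excluded)
  pos 9: 'b' -> MATCH
  pos 10: 'e' -> no (excluded)
Total matches: 4

4


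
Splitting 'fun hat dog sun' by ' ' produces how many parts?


Splitting by ' ' breaks the string at each occurrence of the separator.
Text: 'fun hat dog sun'
Parts after split:
  Part 1: 'fun'
  Part 2: 'hat'
  Part 3: 'dog'
  Part 4: 'sun'
Total parts: 4

4


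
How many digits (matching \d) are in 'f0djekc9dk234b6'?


\d matches any digit 0-9.
Scanning 'f0djekc9dk234b6':
  pos 1: '0' -> DIGIT
  pos 7: '9' -> DIGIT
  pos 10: '2' -> DIGIT
  pos 11: '3' -> DIGIT
  pos 12: '4' -> DIGIT
  pos 14: '6' -> DIGIT
Digits found: ['0', '9', '2', '3', '4', '6']
Total: 6

6


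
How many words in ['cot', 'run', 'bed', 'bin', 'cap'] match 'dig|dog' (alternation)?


Alternation 'dig|dog' matches either 'dig' or 'dog'.
Checking each word:
  'cot' -> no
  'run' -> no
  'bed' -> no
  'bin' -> no
  'cap' -> no
Matches: []
Count: 0

0


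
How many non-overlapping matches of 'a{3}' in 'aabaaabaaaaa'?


Pattern 'a{3}' matches exactly 3 consecutive a's (greedy, non-overlapping).
String: 'aabaaabaaaaa'
Scanning for runs of a's:
  Run at pos 0: 'aa' (length 2) -> 0 match(es)
  Run at pos 3: 'aaa' (length 3) -> 1 match(es)
  Run at pos 7: 'aaaaa' (length 5) -> 1 match(es)
Matches found: ['aaa', 'aaa']
Total: 2

2


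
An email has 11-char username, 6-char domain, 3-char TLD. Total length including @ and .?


An email address has format: username@domain.tld
Username length: 11
'@' character: 1
Domain length: 6
'.' character: 1
TLD length: 3
Total = 11 + 1 + 6 + 1 + 3 = 22

22


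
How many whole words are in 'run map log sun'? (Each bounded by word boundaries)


Word boundaries (\b) mark the start/end of each word.
Text: 'run map log sun'
Splitting by whitespace:
  Word 1: 'run'
  Word 2: 'map'
  Word 3: 'log'
  Word 4: 'sun'
Total whole words: 4

4


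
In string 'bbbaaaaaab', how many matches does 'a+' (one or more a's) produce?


Pattern 'a+' matches one or more consecutive a's.
String: 'bbbaaaaaab'
Scanning for runs of a:
  Match 1: 'aaaaaa' (length 6)
Total matches: 1

1


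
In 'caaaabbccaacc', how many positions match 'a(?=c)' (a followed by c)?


Lookahead 'a(?=c)' matches 'a' only when followed by 'c'.
String: 'caaaabbccaacc'
Checking each position where char is 'a':
  pos 1: 'a' -> no (next='a')
  pos 2: 'a' -> no (next='a')
  pos 3: 'a' -> no (next='a')
  pos 4: 'a' -> no (next='b')
  pos 9: 'a' -> no (next='a')
  pos 10: 'a' -> MATCH (next='c')
Matching positions: [10]
Count: 1

1


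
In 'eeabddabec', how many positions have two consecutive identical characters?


Looking for consecutive identical characters in 'eeabddabec':
  pos 0-1: 'e' vs 'e' -> MATCH ('ee')
  pos 1-2: 'e' vs 'a' -> different
  pos 2-3: 'a' vs 'b' -> different
  pos 3-4: 'b' vs 'd' -> different
  pos 4-5: 'd' vs 'd' -> MATCH ('dd')
  pos 5-6: 'd' vs 'a' -> different
  pos 6-7: 'a' vs 'b' -> different
  pos 7-8: 'b' vs 'e' -> different
  pos 8-9: 'e' vs 'c' -> different
Consecutive identical pairs: ['ee', 'dd']
Count: 2

2


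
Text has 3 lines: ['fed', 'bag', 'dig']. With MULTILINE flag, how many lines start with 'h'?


With MULTILINE flag, ^ matches the start of each line.
Lines: ['fed', 'bag', 'dig']
Checking which lines start with 'h':
  Line 1: 'fed' -> no
  Line 2: 'bag' -> no
  Line 3: 'dig' -> no
Matching lines: []
Count: 0

0


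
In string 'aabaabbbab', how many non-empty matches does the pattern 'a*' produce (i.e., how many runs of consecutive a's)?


Pattern 'a*' matches zero or more a's. We want non-empty runs of consecutive a's.
String: 'aabaabbbab'
Walking through the string to find runs of a's:
  Run 1: positions 0-1 -> 'aa'
  Run 2: positions 3-4 -> 'aa'
  Run 3: positions 8-8 -> 'a'
Non-empty runs found: ['aa', 'aa', 'a']
Count: 3

3


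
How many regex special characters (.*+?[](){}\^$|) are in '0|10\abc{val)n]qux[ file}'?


Regex special characters are: . * + ? [ ] ( ) { } \ ^ $ |
Scanning '0|10\abc{val)n]qux[ file}':
  pos 1: '|' -> SPECIAL
  pos 4: '\' -> SPECIAL
  pos 8: '{' -> SPECIAL
  pos 12: ')' -> SPECIAL
  pos 14: ']' -> SPECIAL
  pos 18: '[' -> SPECIAL
  pos 24: '}' -> SPECIAL
Special chars found: ['|', '\\', '{', ')', ']', '[', '}']
Total: 7

7


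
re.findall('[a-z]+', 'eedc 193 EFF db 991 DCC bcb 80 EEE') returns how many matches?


Pattern '[a-z]+' finds one or more lowercase letters.
Text: 'eedc 193 EFF db 991 DCC bcb 80 EEE'
Scanning for matches:
  Match 1: 'eedc'
  Match 2: 'db'
  Match 3: 'bcb'
Total matches: 3

3


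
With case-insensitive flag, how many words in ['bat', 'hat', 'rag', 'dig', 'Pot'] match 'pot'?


Case-insensitive matching: compare each word's lowercase form to 'pot'.
  'bat' -> lower='bat' -> no
  'hat' -> lower='hat' -> no
  'rag' -> lower='rag' -> no
  'dig' -> lower='dig' -> no
  'Pot' -> lower='pot' -> MATCH
Matches: ['Pot']
Count: 1

1


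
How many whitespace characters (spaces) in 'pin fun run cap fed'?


\s matches whitespace characters (spaces, tabs, etc.).
Text: 'pin fun run cap fed'
This text has 5 words separated by spaces.
Number of spaces = number of words - 1 = 5 - 1 = 4

4


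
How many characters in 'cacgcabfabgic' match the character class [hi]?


Character class [hi] matches any of: {h, i}
Scanning string 'cacgcabfabgic' character by character:
  pos 0: 'c' -> no
  pos 1: 'a' -> no
  pos 2: 'c' -> no
  pos 3: 'g' -> no
  pos 4: 'c' -> no
  pos 5: 'a' -> no
  pos 6: 'b' -> no
  pos 7: 'f' -> no
  pos 8: 'a' -> no
  pos 9: 'b' -> no
  pos 10: 'g' -> no
  pos 11: 'i' -> MATCH
  pos 12: 'c' -> no
Total matches: 1

1


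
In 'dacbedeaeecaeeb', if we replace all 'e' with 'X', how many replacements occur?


re.sub('e', 'X', text) replaces every occurrence of 'e' with 'X'.
Text: 'dacbedeaeecaeeb'
Scanning for 'e':
  pos 4: 'e' -> replacement #1
  pos 6: 'e' -> replacement #2
  pos 8: 'e' -> replacement #3
  pos 9: 'e' -> replacement #4
  pos 12: 'e' -> replacement #5
  pos 13: 'e' -> replacement #6
Total replacements: 6

6


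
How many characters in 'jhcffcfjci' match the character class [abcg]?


Character class [abcg] matches any of: {a, b, c, g}
Scanning string 'jhcffcfjci' character by character:
  pos 0: 'j' -> no
  pos 1: 'h' -> no
  pos 2: 'c' -> MATCH
  pos 3: 'f' -> no
  pos 4: 'f' -> no
  pos 5: 'c' -> MATCH
  pos 6: 'f' -> no
  pos 7: 'j' -> no
  pos 8: 'c' -> MATCH
  pos 9: 'i' -> no
Total matches: 3

3


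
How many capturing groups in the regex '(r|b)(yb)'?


To count capturing groups, count each '(' that starts a group.
Pattern: '(r|b)(yb)'
Walking through the pattern:
  Position 0: '(' -> group #1
  Position 5: '(' -> group #2
Total capturing groups: 2

2


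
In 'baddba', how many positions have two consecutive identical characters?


Looking for consecutive identical characters in 'baddba':
  pos 0-1: 'b' vs 'a' -> different
  pos 1-2: 'a' vs 'd' -> different
  pos 2-3: 'd' vs 'd' -> MATCH ('dd')
  pos 3-4: 'd' vs 'b' -> different
  pos 4-5: 'b' vs 'a' -> different
Consecutive identical pairs: ['dd']
Count: 1

1


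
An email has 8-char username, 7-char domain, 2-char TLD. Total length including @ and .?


An email address has format: username@domain.tld
Username length: 8
'@' character: 1
Domain length: 7
'.' character: 1
TLD length: 2
Total = 8 + 1 + 7 + 1 + 2 = 19

19


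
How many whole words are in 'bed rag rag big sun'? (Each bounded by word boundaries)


Word boundaries (\b) mark the start/end of each word.
Text: 'bed rag rag big sun'
Splitting by whitespace:
  Word 1: 'bed'
  Word 2: 'rag'
  Word 3: 'rag'
  Word 4: 'big'
  Word 5: 'sun'
Total whole words: 5

5


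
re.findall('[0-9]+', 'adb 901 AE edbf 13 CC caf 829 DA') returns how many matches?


Pattern '[0-9]+' finds one or more digits.
Text: 'adb 901 AE edbf 13 CC caf 829 DA'
Scanning for matches:
  Match 1: '901'
  Match 2: '13'
  Match 3: '829'
Total matches: 3

3


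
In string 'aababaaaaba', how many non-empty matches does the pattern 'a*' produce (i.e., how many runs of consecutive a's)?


Pattern 'a*' matches zero or more a's. We want non-empty runs of consecutive a's.
String: 'aababaaaaba'
Walking through the string to find runs of a's:
  Run 1: positions 0-1 -> 'aa'
  Run 2: positions 3-3 -> 'a'
  Run 3: positions 5-8 -> 'aaaa'
  Run 4: positions 10-10 -> 'a'
Non-empty runs found: ['aa', 'a', 'aaaa', 'a']
Count: 4

4


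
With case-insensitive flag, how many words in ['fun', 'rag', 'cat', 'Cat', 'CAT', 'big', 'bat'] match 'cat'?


Case-insensitive matching: compare each word's lowercase form to 'cat'.
  'fun' -> lower='fun' -> no
  'rag' -> lower='rag' -> no
  'cat' -> lower='cat' -> MATCH
  'Cat' -> lower='cat' -> MATCH
  'CAT' -> lower='cat' -> MATCH
  'big' -> lower='big' -> no
  'bat' -> lower='bat' -> no
Matches: ['cat', 'Cat', 'CAT']
Count: 3

3


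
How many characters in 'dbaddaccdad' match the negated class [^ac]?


Negated class [^ac] matches any char NOT in {a, c}
Scanning 'dbaddaccdad':
  pos 0: 'd' -> MATCH
  pos 1: 'b' -> MATCH
  pos 2: 'a' -> no (excluded)
  pos 3: 'd' -> MATCH
  pos 4: 'd' -> MATCH
  pos 5: 'a' -> no (excluded)
  pos 6: 'c' -> no (excluded)
  pos 7: 'c' -> no (excluded)
  pos 8: 'd' -> MATCH
  pos 9: 'a' -> no (excluded)
  pos 10: 'd' -> MATCH
Total matches: 6

6


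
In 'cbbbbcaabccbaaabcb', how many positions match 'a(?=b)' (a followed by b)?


Lookahead 'a(?=b)' matches 'a' only when followed by 'b'.
String: 'cbbbbcaabccbaaabcb'
Checking each position where char is 'a':
  pos 6: 'a' -> no (next='a')
  pos 7: 'a' -> MATCH (next='b')
  pos 12: 'a' -> no (next='a')
  pos 13: 'a' -> no (next='a')
  pos 14: 'a' -> MATCH (next='b')
Matching positions: [7, 14]
Count: 2

2


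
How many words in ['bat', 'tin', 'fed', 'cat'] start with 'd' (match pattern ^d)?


Pattern ^d anchors to start of word. Check which words begin with 'd':
  'bat' -> no
  'tin' -> no
  'fed' -> no
  'cat' -> no
Matching words: []
Count: 0

0


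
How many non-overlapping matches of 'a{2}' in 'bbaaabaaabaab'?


Pattern 'a{2}' matches exactly 2 consecutive a's (greedy, non-overlapping).
String: 'bbaaabaaabaab'
Scanning for runs of a's:
  Run at pos 2: 'aaa' (length 3) -> 1 match(es)
  Run at pos 6: 'aaa' (length 3) -> 1 match(es)
  Run at pos 10: 'aa' (length 2) -> 1 match(es)
Matches found: ['aa', 'aa', 'aa']
Total: 3

3


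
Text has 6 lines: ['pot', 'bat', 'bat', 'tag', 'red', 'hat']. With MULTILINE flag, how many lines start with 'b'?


With MULTILINE flag, ^ matches the start of each line.
Lines: ['pot', 'bat', 'bat', 'tag', 'red', 'hat']
Checking which lines start with 'b':
  Line 1: 'pot' -> no
  Line 2: 'bat' -> MATCH
  Line 3: 'bat' -> MATCH
  Line 4: 'tag' -> no
  Line 5: 'red' -> no
  Line 6: 'hat' -> no
Matching lines: ['bat', 'bat']
Count: 2

2


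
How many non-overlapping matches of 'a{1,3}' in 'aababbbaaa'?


Pattern 'a{1,3}' matches between 1 and 3 consecutive a's (greedy).
String: 'aababbbaaa'
Finding runs of a's and applying greedy matching:
  Run at pos 0: 'aa' (length 2)
  Run at pos 3: 'a' (length 1)
  Run at pos 7: 'aaa' (length 3)
Matches: ['aa', 'a', 'aaa']
Count: 3

3


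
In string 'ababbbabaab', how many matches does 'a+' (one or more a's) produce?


Pattern 'a+' matches one or more consecutive a's.
String: 'ababbbabaab'
Scanning for runs of a:
  Match 1: 'a' (length 1)
  Match 2: 'a' (length 1)
  Match 3: 'a' (length 1)
  Match 4: 'aa' (length 2)
Total matches: 4

4


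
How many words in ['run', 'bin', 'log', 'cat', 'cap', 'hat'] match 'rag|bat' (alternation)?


Alternation 'rag|bat' matches either 'rag' or 'bat'.
Checking each word:
  'run' -> no
  'bin' -> no
  'log' -> no
  'cat' -> no
  'cap' -> no
  'hat' -> no
Matches: []
Count: 0

0


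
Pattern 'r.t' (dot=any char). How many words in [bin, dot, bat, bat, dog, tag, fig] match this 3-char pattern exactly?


Pattern 'r.t' means: starts with 'r', any single char, ends with 't'.
Checking each word (must be exactly 3 chars):
  'bin' (len=3): no
  'dot' (len=3): no
  'bat' (len=3): no
  'bat' (len=3): no
  'dog' (len=3): no
  'tag' (len=3): no
  'fig' (len=3): no
Matching words: []
Total: 0

0


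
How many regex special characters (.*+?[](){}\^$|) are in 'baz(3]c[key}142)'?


Regex special characters are: . * + ? [ ] ( ) { } \ ^ $ |
Scanning 'baz(3]c[key}142)':
  pos 3: '(' -> SPECIAL
  pos 5: ']' -> SPECIAL
  pos 7: '[' -> SPECIAL
  pos 11: '}' -> SPECIAL
  pos 15: ')' -> SPECIAL
Special chars found: ['(', ']', '[', '}', ')']
Total: 5

5


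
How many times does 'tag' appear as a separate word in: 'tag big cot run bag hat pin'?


Scanning each word for exact match 'tag':
  Word 1: 'tag' -> MATCH
  Word 2: 'big' -> no
  Word 3: 'cot' -> no
  Word 4: 'run' -> no
  Word 5: 'bag' -> no
  Word 6: 'hat' -> no
  Word 7: 'pin' -> no
Total matches: 1

1


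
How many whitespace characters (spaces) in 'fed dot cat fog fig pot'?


\s matches whitespace characters (spaces, tabs, etc.).
Text: 'fed dot cat fog fig pot'
This text has 6 words separated by spaces.
Number of spaces = number of words - 1 = 6 - 1 = 5

5


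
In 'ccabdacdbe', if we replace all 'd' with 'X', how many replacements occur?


re.sub('d', 'X', text) replaces every occurrence of 'd' with 'X'.
Text: 'ccabdacdbe'
Scanning for 'd':
  pos 4: 'd' -> replacement #1
  pos 7: 'd' -> replacement #2
Total replacements: 2

2


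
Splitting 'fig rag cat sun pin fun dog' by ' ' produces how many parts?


Splitting by ' ' breaks the string at each occurrence of the separator.
Text: 'fig rag cat sun pin fun dog'
Parts after split:
  Part 1: 'fig'
  Part 2: 'rag'
  Part 3: 'cat'
  Part 4: 'sun'
  Part 5: 'pin'
  Part 6: 'fun'
  Part 7: 'dog'
Total parts: 7

7


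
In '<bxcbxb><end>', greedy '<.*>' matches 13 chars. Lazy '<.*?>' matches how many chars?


Greedy '<.*>' tries to match as MUCH as possible.
Lazy '<.*?>' tries to match as LITTLE as possible.

String: '<bxcbxb><end>'
Greedy '<.*>' starts at first '<' and extends to the LAST '>': '<bxcbxb><end>' (13 chars)
Lazy '<.*?>' starts at first '<' and stops at the FIRST '>': '<bxcbxb>' (8 chars)

8


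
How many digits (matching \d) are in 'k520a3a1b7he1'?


\d matches any digit 0-9.
Scanning 'k520a3a1b7he1':
  pos 1: '5' -> DIGIT
  pos 2: '2' -> DIGIT
  pos 3: '0' -> DIGIT
  pos 5: '3' -> DIGIT
  pos 7: '1' -> DIGIT
  pos 9: '7' -> DIGIT
  pos 12: '1' -> DIGIT
Digits found: ['5', '2', '0', '3', '1', '7', '1']
Total: 7

7


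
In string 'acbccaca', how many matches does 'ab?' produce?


Pattern 'ab?' matches 'a' optionally followed by 'b'.
String: 'acbccaca'
Scanning left to right for 'a' then checking next char:
  Match 1: 'a' (a not followed by b)
  Match 2: 'a' (a not followed by b)
  Match 3: 'a' (a not followed by b)
Total matches: 3

3


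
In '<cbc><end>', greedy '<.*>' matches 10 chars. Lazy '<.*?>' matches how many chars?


Greedy '<.*>' tries to match as MUCH as possible.
Lazy '<.*?>' tries to match as LITTLE as possible.

String: '<cbc><end>'
Greedy '<.*>' starts at first '<' and extends to the LAST '>': '<cbc><end>' (10 chars)
Lazy '<.*?>' starts at first '<' and stops at the FIRST '>': '<cbc>' (5 chars)

5


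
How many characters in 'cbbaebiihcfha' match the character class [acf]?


Character class [acf] matches any of: {a, c, f}
Scanning string 'cbbaebiihcfha' character by character:
  pos 0: 'c' -> MATCH
  pos 1: 'b' -> no
  pos 2: 'b' -> no
  pos 3: 'a' -> MATCH
  pos 4: 'e' -> no
  pos 5: 'b' -> no
  pos 6: 'i' -> no
  pos 7: 'i' -> no
  pos 8: 'h' -> no
  pos 9: 'c' -> MATCH
  pos 10: 'f' -> MATCH
  pos 11: 'h' -> no
  pos 12: 'a' -> MATCH
Total matches: 5

5


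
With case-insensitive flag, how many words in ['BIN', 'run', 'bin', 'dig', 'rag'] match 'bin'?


Case-insensitive matching: compare each word's lowercase form to 'bin'.
  'BIN' -> lower='bin' -> MATCH
  'run' -> lower='run' -> no
  'bin' -> lower='bin' -> MATCH
  'dig' -> lower='dig' -> no
  'rag' -> lower='rag' -> no
Matches: ['BIN', 'bin']
Count: 2

2


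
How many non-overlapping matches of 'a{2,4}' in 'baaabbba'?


Pattern 'a{2,4}' matches between 2 and 4 consecutive a's (greedy).
String: 'baaabbba'
Finding runs of a's and applying greedy matching:
  Run at pos 1: 'aaa' (length 3)
  Run at pos 7: 'a' (length 1)
Matches: ['aaa']
Count: 1

1


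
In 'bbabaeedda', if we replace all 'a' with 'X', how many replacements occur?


re.sub('a', 'X', text) replaces every occurrence of 'a' with 'X'.
Text: 'bbabaeedda'
Scanning for 'a':
  pos 2: 'a' -> replacement #1
  pos 4: 'a' -> replacement #2
  pos 9: 'a' -> replacement #3
Total replacements: 3

3


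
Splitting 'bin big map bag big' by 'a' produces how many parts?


Splitting by 'a' breaks the string at each occurrence of the separator.
Text: 'bin big map bag big'
Parts after split:
  Part 1: 'bin big m'
  Part 2: 'p b'
  Part 3: 'g big'
Total parts: 3

3


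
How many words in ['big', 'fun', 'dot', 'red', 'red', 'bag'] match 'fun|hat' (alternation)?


Alternation 'fun|hat' matches either 'fun' or 'hat'.
Checking each word:
  'big' -> no
  'fun' -> MATCH
  'dot' -> no
  'red' -> no
  'red' -> no
  'bag' -> no
Matches: ['fun']
Count: 1

1


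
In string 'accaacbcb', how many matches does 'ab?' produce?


Pattern 'ab?' matches 'a' optionally followed by 'b'.
String: 'accaacbcb'
Scanning left to right for 'a' then checking next char:
  Match 1: 'a' (a not followed by b)
  Match 2: 'a' (a not followed by b)
  Match 3: 'a' (a not followed by b)
Total matches: 3

3


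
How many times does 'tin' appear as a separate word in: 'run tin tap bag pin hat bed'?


Scanning each word for exact match 'tin':
  Word 1: 'run' -> no
  Word 2: 'tin' -> MATCH
  Word 3: 'tap' -> no
  Word 4: 'bag' -> no
  Word 5: 'pin' -> no
  Word 6: 'hat' -> no
  Word 7: 'bed' -> no
Total matches: 1

1
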